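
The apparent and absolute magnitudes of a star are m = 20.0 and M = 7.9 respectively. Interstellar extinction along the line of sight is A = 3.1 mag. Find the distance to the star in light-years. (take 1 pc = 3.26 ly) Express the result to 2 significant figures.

d ≈ 2100 ly

m − M = 5 log₁₀(d/10 pc) + A  ⇒  20.0 − (7.9) − 3.1 = 5 log₁₀(d/10)
9.000 = 5 log₁₀(d/10)
log₁₀ d = (m − M − A)/5 + 1 = 2.8000
d = 10^2.8000 = 631.0 pc
= 2057 ly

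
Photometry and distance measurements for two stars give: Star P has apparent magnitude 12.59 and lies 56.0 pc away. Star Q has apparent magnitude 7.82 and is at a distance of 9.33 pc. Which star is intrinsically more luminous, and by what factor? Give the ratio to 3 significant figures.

Star Q is more luminous, by a factor of 2.25.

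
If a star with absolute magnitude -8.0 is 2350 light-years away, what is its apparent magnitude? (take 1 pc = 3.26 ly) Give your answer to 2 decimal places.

m ≈ 1.29

d = 2350 ly / 3.26 = 720.9 pc
m = M + 5 log₁₀ d − 5 = -8.0 + 5·2.8579 − 5 = 1.289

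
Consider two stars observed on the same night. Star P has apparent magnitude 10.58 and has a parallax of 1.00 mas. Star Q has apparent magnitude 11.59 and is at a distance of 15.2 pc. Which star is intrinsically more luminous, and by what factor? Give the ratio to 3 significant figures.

Star P is more luminous, by a factor of 11000.

Star P: p = 1.00 mas = 1.00×10^-3″ → d = 1/p = 1000 pc
Star P: M = m − 5 log₁₀ d + 5 = 10.58 − 5·3.0000 + 5 = 0.580
Star Q: M = m − 5 log₁₀ d + 5 = 11.59 − 5·1.1818 + 5 = 10.681
ΔM = M_P − M_Q = 0.580 − (10.681) = -10.101; smaller M is more luminous → Star P.
L ratio = 10^(0.4 |ΔM|) = 10^4.040 = 10970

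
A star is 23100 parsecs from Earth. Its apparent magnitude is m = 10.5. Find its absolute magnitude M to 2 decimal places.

5 log₁₀(d/10 pc) = 5 log₁₀(23100) − 5 = 16.818
M = m − 5 log₁₀(d/10) = 10.5 − 16.818 = -6.318

M ≈ -6.32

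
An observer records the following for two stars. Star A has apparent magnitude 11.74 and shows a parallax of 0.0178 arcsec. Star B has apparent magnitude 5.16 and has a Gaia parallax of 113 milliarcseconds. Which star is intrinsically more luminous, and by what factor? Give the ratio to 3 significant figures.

Star A: d = 1/p = 1/0.0178″ = 56.18 pc
Star A: M = m − 5 log₁₀ d + 5 = 11.74 − 5·1.7496 + 5 = 7.992
Star B: p = 113 mas = 0.113″ → d = 1/p = 8.850 pc
Star B: M = m − 5 log₁₀ d + 5 = 5.16 − 5·0.9469 + 5 = 5.425
ΔM = M_A − M_B = 7.992 − (5.425) = 2.567; smaller M is more luminous → Star B.
L ratio = 10^(0.4 |ΔM|) = 10^1.027 = 10.63

Star B is more luminous, by a factor of 10.6.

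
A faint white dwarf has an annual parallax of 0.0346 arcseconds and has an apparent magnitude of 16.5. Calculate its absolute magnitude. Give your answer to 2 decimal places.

d = 1/p = 1/0.0346″ = 28.90 pc
5 log₁₀(d/10 pc) = 5 log₁₀(28.90) − 5 = 2.305
M = m − 5 log₁₀(d/10) = 16.5 − 2.305 = 14.195

M ≈ 14.20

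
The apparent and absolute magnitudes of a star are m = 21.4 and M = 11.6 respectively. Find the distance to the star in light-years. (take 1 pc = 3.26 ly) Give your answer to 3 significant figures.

d ≈ 2970 ly

Distance modulus: m − M = 21.4 − (11.6) = 9.800
m − M = 5 log₁₀ d − 5
log₁₀ d = (m − M)/5 + 1 = 2.9600
d = 10^2.9600 = 912.0 pc
= 2973 ly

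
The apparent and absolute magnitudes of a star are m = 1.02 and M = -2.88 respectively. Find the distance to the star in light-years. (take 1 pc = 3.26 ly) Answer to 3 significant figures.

d ≈ 196 ly

Distance modulus: m − M = 1.02 − (-2.88) = 3.900
m − M = 5 log₁₀ d − 5
log₁₀ d = (m − M)/5 + 1 = 1.7800
d = 10^1.7800 = 60.26 pc
= 196.4 ly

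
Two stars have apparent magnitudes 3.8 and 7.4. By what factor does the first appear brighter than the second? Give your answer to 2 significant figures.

28

Δm = 3.8 − (7.4) = -3.6
Flux ratio = 10^(−0.4 Δm) = 10^(−0.4 × -3.6) = 10^1.440 = 27.54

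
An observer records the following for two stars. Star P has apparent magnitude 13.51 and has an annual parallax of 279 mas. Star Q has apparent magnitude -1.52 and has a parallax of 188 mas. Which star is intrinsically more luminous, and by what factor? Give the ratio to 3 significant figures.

Star P: p = 279 mas = 0.279″ → d = 1/p = 3.584 pc
Star P: M = m − 5 log₁₀ d + 5 = 13.51 − 5·0.5544 + 5 = 15.738
Star Q: p = 188 mas = 0.188″ → d = 1/p = 5.319 pc
Star Q: M = m − 5 log₁₀ d + 5 = -1.52 − 5·0.7258 + 5 = -0.149
ΔM = M_P − M_Q = 15.738 − (-0.149) = 15.887; smaller M is more luminous → Star Q.
L ratio = 10^(0.4 |ΔM|) = 10^6.355 = 2.264×10^6

Star Q is more luminous, by a factor of 2.26×10^6.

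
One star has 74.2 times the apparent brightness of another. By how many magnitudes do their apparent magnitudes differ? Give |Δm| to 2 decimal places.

|Δm| ≈ 4.68

Pogson: Δm = −2.5 log₁₀(ratio) = −2.5 log₁₀(74.2) = −2.5 × 1.8704 = -4.676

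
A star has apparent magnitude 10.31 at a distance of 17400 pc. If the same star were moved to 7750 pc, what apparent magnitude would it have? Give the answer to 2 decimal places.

m ≈ 8.55

Flux ∝ 1/d², so Δm = 5 log₁₀(d₂/d₁) = 5 log₁₀(7750/17400) = -1.756
m₂ = m₁ + Δm = 10.31 + (-1.756) = 8.554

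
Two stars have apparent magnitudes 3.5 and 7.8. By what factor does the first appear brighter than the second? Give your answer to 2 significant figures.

Δm = 3.5 − (7.8) = -4.3
Flux ratio = 10^(−0.4 Δm) = 10^(−0.4 × -4.3) = 10^1.720 = 52.48

52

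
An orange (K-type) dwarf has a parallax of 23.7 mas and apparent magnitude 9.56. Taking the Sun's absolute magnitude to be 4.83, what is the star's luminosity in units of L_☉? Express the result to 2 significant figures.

d = 1/p = 1000/23.7 mas = 42.19 pc
M = m − 5 log₁₀ d + 5 = 9.56 − 5·1.6253 + 5 = 6.434
M − M_☉ = 6.434 − 4.83 = 1.604
L/L_☉ = 10^(−0.4 × 1.604) = 0.2283

L/L_☉ ≈ 0.23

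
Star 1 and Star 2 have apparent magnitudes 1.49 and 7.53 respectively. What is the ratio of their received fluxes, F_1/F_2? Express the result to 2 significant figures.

F_1/F_2 ≈ 260

Magnitude difference = -6.04
Flux ratio = 10^(−0.4 Δm) = 10^(−0.4 × -6.04) = 10^2.416 = 260.6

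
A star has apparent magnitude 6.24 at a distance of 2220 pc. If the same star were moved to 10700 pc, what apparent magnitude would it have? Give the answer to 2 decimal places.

Flux ∝ 1/d², so Δm = 5 log₁₀(d₂/d₁) = 5 log₁₀(10700/2220) = 3.415
m₂ = m₁ + Δm = 6.24 + (3.415) = 9.655

m ≈ 9.66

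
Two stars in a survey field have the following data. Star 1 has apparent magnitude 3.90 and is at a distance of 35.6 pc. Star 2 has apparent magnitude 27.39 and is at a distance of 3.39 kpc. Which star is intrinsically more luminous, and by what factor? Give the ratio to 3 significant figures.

Star 1 is more luminous, by a factor of 274000.

Star 1: M = m − 5 log₁₀ d + 5 = 3.90 − 5·1.5514 + 5 = 1.143
Star 2: d = 3.39 kpc = 3390 pc
Star 2: M = m − 5 log₁₀ d + 5 = 27.39 − 5·3.5302 + 5 = 14.739
ΔM = M_1 − M_2 = 1.143 − (14.739) = -13.596; smaller M is more luminous → Star 1.
L ratio = 10^(0.4 |ΔM|) = 10^5.439 = 274500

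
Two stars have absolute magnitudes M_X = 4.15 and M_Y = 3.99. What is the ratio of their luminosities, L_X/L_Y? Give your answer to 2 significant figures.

ΔM = M_X − M_Y = 0.16
L_X/L_Y = 10^(−0.4 ΔM) = 10^-0.064 = 0.8630

L_X/L_Y ≈ 0.86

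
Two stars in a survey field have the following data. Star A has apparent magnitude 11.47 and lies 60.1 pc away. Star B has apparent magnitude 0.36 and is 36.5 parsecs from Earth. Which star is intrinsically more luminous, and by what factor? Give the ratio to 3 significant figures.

Star B is more luminous, by a factor of 10300.

Star A: M = m − 5 log₁₀ d + 5 = 11.47 − 5·1.7789 + 5 = 7.576
Star B: M = m − 5 log₁₀ d + 5 = 0.36 − 5·1.5623 + 5 = -2.451
ΔM = M_A − M_B = 7.576 − (-2.451) = 10.027; smaller M is more luminous → Star B.
L ratio = 10^(0.4 |ΔM|) = 10^4.011 = 10250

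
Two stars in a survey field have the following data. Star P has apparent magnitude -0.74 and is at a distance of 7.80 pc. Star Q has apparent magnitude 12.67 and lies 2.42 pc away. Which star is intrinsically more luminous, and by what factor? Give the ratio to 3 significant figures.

Star P: M = m − 5 log₁₀ d + 5 = -0.74 − 5·0.8921 + 5 = -0.200
Star Q: M = m − 5 log₁₀ d + 5 = 12.67 − 5·0.3838 + 5 = 15.751
ΔM = M_P − M_Q = -0.200 − (15.751) = -15.951; smaller M is more luminous → Star P.
L ratio = 10^(0.4 |ΔM|) = 10^6.381 = 2.402×10^6

Star P is more luminous, by a factor of 2.40×10^6.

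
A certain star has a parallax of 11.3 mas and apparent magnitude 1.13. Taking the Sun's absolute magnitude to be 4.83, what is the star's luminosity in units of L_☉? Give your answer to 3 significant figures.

L/L_☉ ≈ 2370

d = 1/p = 1000/11.3 mas = 88.50 pc
M = m − 5 log₁₀ d + 5 = 1.13 − 5·1.9469 + 5 = -3.605
M − M_☉ = -3.605 − 4.83 = -8.435
L/L_☉ = 10^(−0.4 × -8.435) = 2365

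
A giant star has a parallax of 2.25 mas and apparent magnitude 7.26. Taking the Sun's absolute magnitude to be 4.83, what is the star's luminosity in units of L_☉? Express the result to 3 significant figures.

L/L_☉ ≈ 211

d = 1/p = 1000/2.25 mas = 444.4 pc
M = m − 5 log₁₀ d + 5 = 7.26 − 5·2.6478 + 5 = -0.979
M − M_☉ = -0.979 − 4.83 = -5.809
L/L_☉ = 10^(−0.4 × -5.809) = 210.7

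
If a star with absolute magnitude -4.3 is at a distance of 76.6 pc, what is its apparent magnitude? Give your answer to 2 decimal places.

m ≈ 0.12

m = M + 5 log₁₀ d − 5 = -4.3 + 5·1.8842 − 5 = 0.121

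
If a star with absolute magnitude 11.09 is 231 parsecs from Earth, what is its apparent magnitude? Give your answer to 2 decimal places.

m = M + 5 log₁₀ d − 5 = 11.09 + 5·2.3636 − 5 = 17.908

m ≈ 17.91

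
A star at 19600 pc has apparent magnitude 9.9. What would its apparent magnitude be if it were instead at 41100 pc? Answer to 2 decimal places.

m ≈ 11.51

Flux ∝ 1/d², so Δm = 5 log₁₀(d₂/d₁) = 5 log₁₀(41100/19600) = 1.608
m₂ = m₁ + Δm = 9.9 + (1.608) = 11.508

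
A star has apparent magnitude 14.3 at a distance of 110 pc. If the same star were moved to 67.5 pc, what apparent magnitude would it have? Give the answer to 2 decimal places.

m ≈ 13.24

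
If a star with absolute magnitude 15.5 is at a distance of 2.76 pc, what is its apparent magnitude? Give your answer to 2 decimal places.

m = M + 5 log₁₀ d − 5 = 15.5 + 5·0.4409 − 5 = 12.705

m ≈ 12.70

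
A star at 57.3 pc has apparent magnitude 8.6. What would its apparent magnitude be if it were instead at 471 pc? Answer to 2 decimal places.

m ≈ 13.17

Flux ∝ 1/d², so Δm = 5 log₁₀(d₂/d₁) = 5 log₁₀(471/57.3) = 4.574
m₂ = m₁ + Δm = 8.6 + (4.574) = 13.174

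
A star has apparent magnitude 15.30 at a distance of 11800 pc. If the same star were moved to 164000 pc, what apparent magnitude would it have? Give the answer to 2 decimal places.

m ≈ 21.01

Flux ∝ 1/d², so Δm = 5 log₁₀(d₂/d₁) = 5 log₁₀(164000/11800) = 5.715
m₂ = m₁ + Δm = 15.30 + (5.715) = 21.015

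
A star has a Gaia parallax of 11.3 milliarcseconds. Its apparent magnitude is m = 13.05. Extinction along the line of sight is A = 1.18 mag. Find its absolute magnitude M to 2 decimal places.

M ≈ 7.14

p = 11.3 mas = 0.0113″ → d = 1/p = 88.50 pc
5 log₁₀(d/10 pc) = 5 log₁₀(88.50) − 5 = 4.735
M = m − 5 log₁₀(d/10) − A = 13.05 − 4.735 − 1.18 = 7.135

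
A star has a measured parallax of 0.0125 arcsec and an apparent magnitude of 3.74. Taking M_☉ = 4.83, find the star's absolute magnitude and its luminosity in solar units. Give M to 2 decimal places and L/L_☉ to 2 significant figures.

M ≈ -0.78; L/L_☉ ≈ 170

d = 1/p = 1/0.0125″ = 80.00 pc
M = m − 5 log₁₀ d + 5 = 3.74 − 5·1.9031 + 5 = -0.775
M − M_☉ = -0.775 − 4.83 = -5.605
L/L_☉ = 10^(−0.4 × -5.605) = 174.7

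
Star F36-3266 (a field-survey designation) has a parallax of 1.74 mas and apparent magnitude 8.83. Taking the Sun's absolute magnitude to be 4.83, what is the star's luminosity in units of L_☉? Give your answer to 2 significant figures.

d = 1/p = 1000/1.74 mas = 574.7 pc
M = m − 5 log₁₀ d + 5 = 8.83 − 5·2.7595 + 5 = 0.033
M − M_☉ = 0.033 − 4.83 = -4.797
L/L_☉ = 10^(−0.4 × -4.797) = 82.97

L/L_☉ ≈ 83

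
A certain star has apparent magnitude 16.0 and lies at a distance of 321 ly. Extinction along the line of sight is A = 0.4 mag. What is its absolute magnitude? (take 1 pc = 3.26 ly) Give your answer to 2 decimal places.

M ≈ 10.63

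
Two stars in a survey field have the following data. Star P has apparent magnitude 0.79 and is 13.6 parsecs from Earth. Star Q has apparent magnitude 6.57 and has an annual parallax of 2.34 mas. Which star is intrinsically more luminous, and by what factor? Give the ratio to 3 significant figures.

Star P: M = m − 5 log₁₀ d + 5 = 0.79 − 5·1.1335 + 5 = 0.122
Star Q: p = 2.34 mas = 2.34×10^-3″ → d = 1/p = 427.4 pc
Star Q: M = m − 5 log₁₀ d + 5 = 6.57 − 5·2.6308 + 5 = -1.584
ΔM = M_P − M_Q = 0.122 − (-1.584) = 1.706; smaller M is more luminous → Star Q.
L ratio = 10^(0.4 |ΔM|) = 10^0.682 = 4.814

Star Q is more luminous, by a factor of 4.81.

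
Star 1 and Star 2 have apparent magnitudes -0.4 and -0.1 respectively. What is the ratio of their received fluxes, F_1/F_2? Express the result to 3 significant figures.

Δm = -0.4 − (-0.1) = -0.3
Flux ratio = 10^(−0.4 Δm) = 10^(−0.4 × -0.3) = 10^0.120 = 1.318

F_1/F_2 ≈ 1.32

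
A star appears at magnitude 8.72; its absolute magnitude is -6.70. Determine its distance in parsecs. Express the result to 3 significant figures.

μ = m − M = 15.420
m − M = 5 log₁₀ d − 5
log₁₀ d = (m − M)/5 + 1 = 4.0840
d = 10^4.0840 = 12130 pc

d ≈ 12100 pc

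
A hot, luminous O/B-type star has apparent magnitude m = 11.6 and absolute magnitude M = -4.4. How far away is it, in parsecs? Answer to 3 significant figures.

μ = m − M = 16.000
m − M = 5 log₁₀ d − 5
log₁₀ d = (m − M)/5 + 1 = 4.2000
d = 10^4.2000 = 15850 pc

d ≈ 15800 pc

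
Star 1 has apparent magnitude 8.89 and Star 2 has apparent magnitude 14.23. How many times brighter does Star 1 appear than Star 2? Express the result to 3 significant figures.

137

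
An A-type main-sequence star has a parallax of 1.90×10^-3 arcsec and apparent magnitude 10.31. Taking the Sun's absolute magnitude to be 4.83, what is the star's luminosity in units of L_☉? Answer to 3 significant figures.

L/L_☉ ≈ 17.8

d = 1/p = 1/1.90×10^-3″ = 526.3 pc
M = m − 5 log₁₀ d + 5 = 10.31 − 5·2.7212 + 5 = 1.704
M − M_☉ = 1.704 − 4.83 = -3.126
L/L_☉ = 10^(−0.4 × -3.126) = 17.80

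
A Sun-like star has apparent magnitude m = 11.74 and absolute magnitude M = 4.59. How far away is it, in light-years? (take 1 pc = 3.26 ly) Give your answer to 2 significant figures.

μ = m − M = 7.150
m − M = 5 log₁₀ d − 5
log₁₀ d = (m − M)/5 + 1 = 2.4300
d = 10^2.4300 = 269.2 pc
= 877.4 ly

d ≈ 880 ly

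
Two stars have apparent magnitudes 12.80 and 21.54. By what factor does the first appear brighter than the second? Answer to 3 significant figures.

3130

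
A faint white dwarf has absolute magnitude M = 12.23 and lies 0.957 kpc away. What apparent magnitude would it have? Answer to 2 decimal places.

d = 0.957 kpc = 957.0 pc
m = M + 5 log₁₀ d − 5 = 12.23 + 5·2.9809 − 5 = 22.135

m ≈ 22.13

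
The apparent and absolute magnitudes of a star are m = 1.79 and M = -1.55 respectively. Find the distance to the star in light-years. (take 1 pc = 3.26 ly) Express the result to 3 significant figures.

d ≈ 152 ly

μ = m − M = 3.340
m − M = 5 log₁₀ d − 5
log₁₀ d = (m − M)/5 + 1 = 1.6680
d = 10^1.6680 = 46.56 pc
= 151.8 ly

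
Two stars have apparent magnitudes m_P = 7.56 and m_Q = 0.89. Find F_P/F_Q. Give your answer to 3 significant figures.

Δm = 7.56 − (0.89) = 6.67
Flux ratio = 10^(−0.4 Δm) = 10^(−0.4 × 6.67) = 10^-2.668 = 2.148×10^-3

F_P/F_Q ≈ 2.15×10^-3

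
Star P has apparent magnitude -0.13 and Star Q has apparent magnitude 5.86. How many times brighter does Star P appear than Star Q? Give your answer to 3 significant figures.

Δm = -0.13 − (5.86) = -5.99
Flux ratio = 10^(−0.4 Δm) = 10^(−0.4 × -5.99) = 10^2.396 = 248.9

249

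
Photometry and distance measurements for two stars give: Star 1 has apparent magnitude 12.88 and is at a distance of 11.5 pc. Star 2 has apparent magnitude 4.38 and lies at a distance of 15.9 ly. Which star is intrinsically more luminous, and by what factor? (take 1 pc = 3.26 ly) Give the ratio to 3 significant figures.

Star 1: M = m − 5 log₁₀ d + 5 = 12.88 − 5·1.0607 + 5 = 12.577
Star 2: d = 15.9 ly / 3.26 = 4.877 pc
Star 2: M = m − 5 log₁₀ d + 5 = 4.38 − 5·0.6882 + 5 = 5.939
ΔM = M_1 − M_2 = 12.577 − (5.939) = 6.637; smaller M is more luminous → Star 2.
L ratio = 10^(0.4 |ΔM|) = 10^2.655 = 451.8

Star 2 is more luminous, by a factor of 452.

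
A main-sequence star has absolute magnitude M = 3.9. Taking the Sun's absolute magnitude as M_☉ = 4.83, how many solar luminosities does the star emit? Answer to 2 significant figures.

L/L_☉ ≈ 2.4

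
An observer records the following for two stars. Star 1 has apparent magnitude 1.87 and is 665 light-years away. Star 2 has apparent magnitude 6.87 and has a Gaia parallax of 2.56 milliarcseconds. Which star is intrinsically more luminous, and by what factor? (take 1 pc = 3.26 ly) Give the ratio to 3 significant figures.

Star 1: d = 665 ly / 3.26 = 204.0 pc
Star 1: M = m − 5 log₁₀ d + 5 = 1.87 − 5·2.3096 + 5 = -4.678
Star 2: p = 2.56 mas = 2.56×10^-3″ → d = 1/p = 390.6 pc
Star 2: M = m − 5 log₁₀ d + 5 = 6.87 − 5·2.5918 + 5 = -1.089
ΔM = M_1 − M_2 = -4.678 − (-1.089) = -3.589; smaller M is more luminous → Star 1.
L ratio = 10^(0.4 |ΔM|) = 10^1.436 = 27.27

Star 1 is more luminous, by a factor of 27.3.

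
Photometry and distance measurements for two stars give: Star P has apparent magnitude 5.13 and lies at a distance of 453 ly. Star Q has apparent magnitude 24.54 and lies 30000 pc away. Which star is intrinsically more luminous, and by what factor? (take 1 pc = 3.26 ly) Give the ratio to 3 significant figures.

Star P is more luminous, by a factor of 1250.

Star P: d = 453 ly / 3.26 = 139.0 pc
Star P: M = m − 5 log₁₀ d + 5 = 5.13 − 5·2.1429 + 5 = -0.584
Star Q: M = m − 5 log₁₀ d + 5 = 24.54 − 5·4.4771 + 5 = 7.154
ΔM = M_P − M_Q = -0.584 − (7.154) = -7.739; smaller M is more luminous → Star P.
L ratio = 10^(0.4 |ΔM|) = 10^3.096 = 1246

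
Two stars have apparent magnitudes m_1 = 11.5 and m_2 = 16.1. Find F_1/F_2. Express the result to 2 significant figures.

F_1/F_2 ≈ 69

Magnitude difference = -4.6
Flux ratio = 10^(−0.4 Δm) = 10^(−0.4 × -4.6) = 10^1.840 = 69.18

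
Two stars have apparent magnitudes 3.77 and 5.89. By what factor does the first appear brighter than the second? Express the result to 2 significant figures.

7.0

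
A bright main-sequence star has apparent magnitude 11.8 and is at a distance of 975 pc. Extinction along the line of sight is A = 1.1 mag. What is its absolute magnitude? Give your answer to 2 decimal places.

5 log₁₀(d/10 pc) = 5 log₁₀(975.0) − 5 = 9.945
M = m − 5 log₁₀(d/10) − A = 11.8 − 9.945 − 1.1 = 0.755

M ≈ 0.75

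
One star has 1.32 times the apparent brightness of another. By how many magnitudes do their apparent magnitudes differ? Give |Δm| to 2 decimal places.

Pogson: Δm = −2.5 log₁₀(ratio) = −2.5 log₁₀(1.32) = −2.5 × 0.1206 = -0.301

|Δm| ≈ 0.30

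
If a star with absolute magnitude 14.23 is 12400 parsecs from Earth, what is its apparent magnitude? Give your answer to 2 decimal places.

m ≈ 29.70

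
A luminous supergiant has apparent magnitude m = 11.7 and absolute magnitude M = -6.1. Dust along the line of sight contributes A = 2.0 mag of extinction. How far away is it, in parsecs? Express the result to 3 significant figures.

m − M = 5 log₁₀(d/10 pc) + A  ⇒  11.7 − (-6.1) − 2.0 = 5 log₁₀(d/10)
15.800 = 5 log₁₀(d/10)
log₁₀ d = (m − M − A)/5 + 1 = 4.1600
d = 10^4.1600 = 14450 pc

d ≈ 14500 pc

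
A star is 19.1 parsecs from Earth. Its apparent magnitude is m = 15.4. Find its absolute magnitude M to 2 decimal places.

5 log₁₀(d/10 pc) = 5 log₁₀(19.10) − 5 = 1.405
M = m − 5 log₁₀(d/10) = 15.4 − 1.405 = 13.995

M ≈ 13.99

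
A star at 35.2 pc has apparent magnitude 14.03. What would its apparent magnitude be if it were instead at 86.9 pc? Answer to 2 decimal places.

Flux ∝ 1/d², so Δm = 5 log₁₀(d₂/d₁) = 5 log₁₀(86.9/35.2) = 1.962
m₂ = m₁ + Δm = 14.03 + (1.962) = 15.992

m ≈ 15.99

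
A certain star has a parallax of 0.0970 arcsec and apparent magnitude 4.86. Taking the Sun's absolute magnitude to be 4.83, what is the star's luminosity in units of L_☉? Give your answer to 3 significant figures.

L/L_☉ ≈ 1.03

d = 1/p = 1/0.0970″ = 10.31 pc
M = m − 5 log₁₀ d + 5 = 4.86 − 5·1.0132 + 5 = 4.794
M − M_☉ = 4.794 − 4.83 = -0.036
L/L_☉ = 10^(−0.4 × -0.036) = 1.034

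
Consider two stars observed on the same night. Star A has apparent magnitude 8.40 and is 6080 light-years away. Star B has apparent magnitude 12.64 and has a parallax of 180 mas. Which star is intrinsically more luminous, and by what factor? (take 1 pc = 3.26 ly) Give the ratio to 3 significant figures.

Star A: d = 6080 ly / 3.26 = 1865 pc
Star A: M = m − 5 log₁₀ d + 5 = 8.40 − 5·3.2707 + 5 = -2.953
Star B: p = 180 mas = 0.180″ → d = 1/p = 5.556 pc
Star B: M = m − 5 log₁₀ d + 5 = 12.64 − 5·0.7447 + 5 = 13.916
ΔM = M_A − M_B = -2.953 − (13.916) = -16.870; smaller M is more luminous → Star A.
L ratio = 10^(0.4 |ΔM|) = 10^6.748 = 5.597×10^6

Star A is more luminous, by a factor of 5.60×10^6.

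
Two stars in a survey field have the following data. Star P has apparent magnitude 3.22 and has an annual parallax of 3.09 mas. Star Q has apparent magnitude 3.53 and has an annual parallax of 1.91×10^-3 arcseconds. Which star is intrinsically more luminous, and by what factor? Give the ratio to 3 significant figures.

Star Q is more luminous, by a factor of 1.97.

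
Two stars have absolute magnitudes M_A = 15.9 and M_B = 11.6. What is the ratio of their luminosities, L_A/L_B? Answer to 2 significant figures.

L_A/L_B ≈ 0.019

ΔM = M_A − M_B = 4.3
L_A/L_B = 10^(−0.4 ΔM) = 10^-1.720 = 0.01905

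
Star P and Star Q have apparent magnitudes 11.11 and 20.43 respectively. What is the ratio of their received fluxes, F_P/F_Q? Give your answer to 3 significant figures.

F_P/F_Q ≈ 5350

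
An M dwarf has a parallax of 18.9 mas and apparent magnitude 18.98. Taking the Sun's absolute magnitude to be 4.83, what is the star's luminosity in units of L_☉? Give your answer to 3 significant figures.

d = 1/p = 1000/18.9 mas = 52.91 pc
M = m − 5 log₁₀ d + 5 = 18.98 − 5·1.7235 + 5 = 15.362
M − M_☉ = 15.362 − 4.83 = 10.532
L/L_☉ = 10^(−0.4 × 10.532) = 6.125×10^-5

L/L_☉ ≈ 6.12×10^-5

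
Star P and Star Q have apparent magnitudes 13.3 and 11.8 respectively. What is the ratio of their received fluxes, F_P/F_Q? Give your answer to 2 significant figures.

F_P/F_Q ≈ 0.25

Δm = 13.3 − (11.8) = 1.5
Flux ratio = 10^(−0.4 Δm) = 10^(−0.4 × 1.5) = 10^-0.600 = 0.2512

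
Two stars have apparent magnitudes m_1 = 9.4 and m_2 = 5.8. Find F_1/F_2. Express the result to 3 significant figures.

F_1/F_2 ≈ 0.0363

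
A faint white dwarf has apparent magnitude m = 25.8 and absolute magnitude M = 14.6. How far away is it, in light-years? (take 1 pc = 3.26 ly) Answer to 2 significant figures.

μ = m − M = 11.200
m − M = 5 log₁₀ d − 5
log₁₀ d = (m − M)/5 + 1 = 3.2400
d = 10^3.2400 = 1738 pc
= 5665 ly

d ≈ 5700 ly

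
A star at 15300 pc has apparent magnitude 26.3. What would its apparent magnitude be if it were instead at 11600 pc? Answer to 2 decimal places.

Flux ∝ 1/d², so Δm = 5 log₁₀(d₂/d₁) = 5 log₁₀(11600/15300) = -0.601
m₂ = m₁ + Δm = 26.3 + (-0.601) = 25.699

m ≈ 25.70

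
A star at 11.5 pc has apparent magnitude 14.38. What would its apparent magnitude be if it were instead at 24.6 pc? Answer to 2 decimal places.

m ≈ 16.03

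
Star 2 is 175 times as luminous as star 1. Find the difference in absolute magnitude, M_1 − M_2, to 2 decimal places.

M_1 − M_2 ≈ 5.61

Pogson: ΔM = −2.5 log₁₀(ratio) = −2.5 log₁₀(175) = −2.5 × 2.2430 = -5.608
Star 2 is brighter so has the smaller magnitude: M_1 − M_2 is positive.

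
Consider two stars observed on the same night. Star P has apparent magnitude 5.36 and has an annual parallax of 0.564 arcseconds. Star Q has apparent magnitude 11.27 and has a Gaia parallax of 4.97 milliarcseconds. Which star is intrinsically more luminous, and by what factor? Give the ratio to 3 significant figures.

Star P: d = 1/p = 1/0.564″ = 1.773 pc
Star P: M = m − 5 log₁₀ d + 5 = 5.36 − 5·0.2487 + 5 = 9.116
Star Q: p = 4.97 mas = 4.97×10^-3″ → d = 1/p = 201.2 pc
Star Q: M = m − 5 log₁₀ d + 5 = 11.27 − 5·2.3036 + 5 = 4.752
ΔM = M_P − M_Q = 9.116 − (4.752) = 4.365; smaller M is more luminous → Star Q.
L ratio = 10^(0.4 |ΔM|) = 10^1.746 = 55.70

Star Q is more luminous, by a factor of 55.7.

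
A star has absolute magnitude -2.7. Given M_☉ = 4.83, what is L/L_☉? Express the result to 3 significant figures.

L/L_☉ ≈ 1030

M − M_☉ = -2.7 − 4.83 = -7.530
L/L_☉ = 10^(−0.4 (M − M_☉)) = 10^3.012 = 1028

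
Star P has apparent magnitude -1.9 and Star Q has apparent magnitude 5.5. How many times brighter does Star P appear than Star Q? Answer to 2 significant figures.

Δm = -1.9 − (5.5) = -7.4
Flux ratio = 10^(−0.4 Δm) = 10^(−0.4 × -7.4) = 10^2.960 = 912.0

910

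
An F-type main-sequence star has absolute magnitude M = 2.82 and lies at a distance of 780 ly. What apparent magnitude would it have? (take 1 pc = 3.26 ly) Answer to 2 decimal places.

m ≈ 9.71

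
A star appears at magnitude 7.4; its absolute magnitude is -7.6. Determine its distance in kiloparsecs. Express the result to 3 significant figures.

μ = m − M = 15.000
m − M = 5 log₁₀ d − 5
log₁₀ d = (m − M)/5 + 1 = 4.0000
d = 10^4.0000 = 10000 pc
= 10.00 kpc

d ≈ 10.0 kpc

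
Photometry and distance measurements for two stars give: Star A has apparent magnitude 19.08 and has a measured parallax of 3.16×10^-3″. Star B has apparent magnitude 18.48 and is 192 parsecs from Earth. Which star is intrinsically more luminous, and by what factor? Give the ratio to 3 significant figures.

Star A: d = 1/p = 1/3.16×10^-3″ = 316.5 pc
Star A: M = m − 5 log₁₀ d + 5 = 19.08 − 5·2.5003 + 5 = 11.578
Star B: M = m − 5 log₁₀ d + 5 = 18.48 − 5·2.2833 + 5 = 12.063
ΔM = M_A − M_B = 11.578 − (12.063) = -0.485; smaller M is more luminous → Star A.
L ratio = 10^(0.4 |ΔM|) = 10^0.194 = 1.563

Star A is more luminous, by a factor of 1.56.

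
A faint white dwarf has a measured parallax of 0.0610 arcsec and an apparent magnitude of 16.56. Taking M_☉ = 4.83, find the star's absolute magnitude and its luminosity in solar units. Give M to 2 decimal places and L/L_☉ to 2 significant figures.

M ≈ 15.49; L/L_☉ ≈ 5.5×10^-5

d = 1/p = 1/0.0610″ = 16.39 pc
M = m − 5 log₁₀ d + 5 = 16.56 − 5·1.2147 + 5 = 15.487
M − M_☉ = 15.487 − 4.83 = 10.657
L/L_☉ = 10^(−0.4 × 10.657) = 5.462×10^-5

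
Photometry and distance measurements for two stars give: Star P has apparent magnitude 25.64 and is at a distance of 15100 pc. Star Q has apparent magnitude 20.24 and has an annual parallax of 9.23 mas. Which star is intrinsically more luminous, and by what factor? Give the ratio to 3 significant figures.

Star P: M = m − 5 log₁₀ d + 5 = 25.64 − 5·4.1790 + 5 = 9.745
Star Q: p = 9.23 mas = 9.23×10^-3″ → d = 1/p = 108.3 pc
Star Q: M = m − 5 log₁₀ d + 5 = 20.24 − 5·2.0348 + 5 = 15.066
ΔM = M_P − M_Q = 9.745 − (15.066) = -5.321; smaller M is more luminous → Star P.
L ratio = 10^(0.4 |ΔM|) = 10^2.128 = 134.4

Star P is more luminous, by a factor of 134.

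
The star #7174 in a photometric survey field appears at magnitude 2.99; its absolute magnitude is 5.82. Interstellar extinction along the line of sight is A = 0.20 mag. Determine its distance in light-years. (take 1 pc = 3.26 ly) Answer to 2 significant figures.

d ≈ 8.1 ly

m − M = 5 log₁₀(d/10 pc) + A  ⇒  2.99 − (5.82) − 0.20 = 5 log₁₀(d/10)
-3.030 = 5 log₁₀(d/10)
log₁₀ d = (m − M − A)/5 + 1 = 0.3940
d = 10^0.3940 = 2.477 pc
= 8.076 ly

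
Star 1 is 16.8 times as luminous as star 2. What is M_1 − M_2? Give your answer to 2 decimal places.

M_1 − M_2 ≈ -3.06

Pogson: ΔM = −2.5 log₁₀(ratio) = −2.5 log₁₀(16.8) = −2.5 × 1.2253 = -3.063
Star 1 is brighter, so it has the smaller magnitude: the difference is negative.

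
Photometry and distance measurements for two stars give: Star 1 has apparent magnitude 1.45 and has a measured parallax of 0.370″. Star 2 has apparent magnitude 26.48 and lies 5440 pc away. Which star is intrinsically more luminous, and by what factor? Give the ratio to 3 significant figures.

Star 1: d = 1/p = 1/0.370″ = 2.703 pc
Star 1: M = m − 5 log₁₀ d + 5 = 1.45 − 5·0.4318 + 5 = 4.291
Star 2: M = m − 5 log₁₀ d + 5 = 26.48 − 5·3.7356 + 5 = 12.802
ΔM = M_1 − M_2 = 4.291 − (12.802) = -8.511; smaller M is more luminous → Star 1.
L ratio = 10^(0.4 |ΔM|) = 10^3.404 = 2537

Star 1 is more luminous, by a factor of 2540.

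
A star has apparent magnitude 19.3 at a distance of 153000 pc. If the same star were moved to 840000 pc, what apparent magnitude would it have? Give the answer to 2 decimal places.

Flux ∝ 1/d², so Δm = 5 log₁₀(d₂/d₁) = 5 log₁₀(840000/153000) = 3.698
m₂ = m₁ + Δm = 19.3 + (3.698) = 22.998

m ≈ 23.00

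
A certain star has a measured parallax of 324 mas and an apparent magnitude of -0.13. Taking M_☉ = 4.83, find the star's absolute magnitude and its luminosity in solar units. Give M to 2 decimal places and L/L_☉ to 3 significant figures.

M ≈ 2.42; L/L_☉ ≈ 9.18

d = 1/p = 1000/324 mas = 3.086 pc
M = m − 5 log₁₀ d + 5 = -0.13 − 5·0.4895 + 5 = 2.423
M − M_☉ = 2.423 − 4.83 = -2.407
L/L_☉ = 10^(−0.4 × -2.407) = 9.181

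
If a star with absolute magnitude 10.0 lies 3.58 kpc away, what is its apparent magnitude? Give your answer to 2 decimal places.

d = 3.58 kpc = 3580 pc
m = M + 5 log₁₀ d − 5 = 10.0 + 5·3.5539 − 5 = 22.769

m ≈ 22.77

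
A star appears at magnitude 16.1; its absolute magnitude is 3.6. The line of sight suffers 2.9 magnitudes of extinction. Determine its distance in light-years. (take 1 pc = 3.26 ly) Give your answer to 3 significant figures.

m − M = 5 log₁₀(d/10 pc) + A  ⇒  16.1 − (3.6) − 2.9 = 5 log₁₀(d/10)
9.600 = 5 log₁₀(d/10)
log₁₀ d = (m − M − A)/5 + 1 = 2.9200
d = 10^2.9200 = 831.8 pc
= 2712 ly

d ≈ 2710 ly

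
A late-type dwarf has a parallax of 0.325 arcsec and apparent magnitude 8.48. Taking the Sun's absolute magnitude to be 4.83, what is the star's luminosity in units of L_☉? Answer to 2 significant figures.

L/L_☉ ≈ 3.3×10^-3

d = 1/p = 1/0.325″ = 3.077 pc
M = m − 5 log₁₀ d + 5 = 8.48 − 5·0.4881 + 5 = 11.039
M − M_☉ = 11.039 − 4.83 = 6.209
L/L_☉ = 10^(−0.4 × 6.209) = 3.283×10^-3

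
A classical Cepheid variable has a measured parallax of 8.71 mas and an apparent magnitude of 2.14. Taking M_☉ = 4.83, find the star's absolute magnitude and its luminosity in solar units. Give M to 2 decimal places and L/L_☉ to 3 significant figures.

d = 1/p = 1000/8.71 mas = 114.8 pc
M = m − 5 log₁₀ d + 5 = 2.14 − 5·2.0600 + 5 = -3.160
M − M_☉ = -3.160 − 4.83 = -7.990
L/L_☉ = 10^(−0.4 × -7.990) = 1570

M ≈ -3.16; L/L_☉ ≈ 1570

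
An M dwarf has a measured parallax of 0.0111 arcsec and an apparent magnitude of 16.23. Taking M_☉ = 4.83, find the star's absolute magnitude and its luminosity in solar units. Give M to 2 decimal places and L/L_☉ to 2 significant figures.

d = 1/p = 1/0.0111″ = 90.09 pc
M = m − 5 log₁₀ d + 5 = 16.23 − 5·1.9547 + 5 = 11.457
M − M_☉ = 11.457 − 4.83 = 6.627
L/L_☉ = 10^(−0.4 × 6.627) = 2.235×10^-3

M ≈ 11.46; L/L_☉ ≈ 2.2×10^-3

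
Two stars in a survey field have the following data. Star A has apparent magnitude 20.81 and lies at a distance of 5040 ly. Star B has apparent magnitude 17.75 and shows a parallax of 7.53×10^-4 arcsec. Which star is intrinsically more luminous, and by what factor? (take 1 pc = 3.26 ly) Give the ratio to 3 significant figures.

Star B is more luminous, by a factor of 12.4.

Star A: d = 5040 ly / 3.26 = 1546 pc
Star A: M = m − 5 log₁₀ d + 5 = 20.81 − 5·3.1892 + 5 = 9.864
Star B: d = 1/p = 1/7.53×10^-4″ = 1328 pc
Star B: M = m − 5 log₁₀ d + 5 = 17.75 − 5·3.1232 + 5 = 7.134
ΔM = M_A − M_B = 9.864 − (7.134) = 2.730; smaller M is more luminous → Star B.
L ratio = 10^(0.4 |ΔM|) = 10^1.092 = 12.36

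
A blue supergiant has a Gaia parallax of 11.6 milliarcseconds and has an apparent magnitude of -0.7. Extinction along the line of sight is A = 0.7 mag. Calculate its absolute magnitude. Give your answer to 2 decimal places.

p = 11.6 mas = 0.0116″ → d = 1/p = 86.21 pc
5 log₁₀(d/10 pc) = 5 log₁₀(86.21) − 5 = 4.678
M = m − 5 log₁₀(d/10) − A = -0.7 − 4.678 − 0.7 = -6.078

M ≈ -6.08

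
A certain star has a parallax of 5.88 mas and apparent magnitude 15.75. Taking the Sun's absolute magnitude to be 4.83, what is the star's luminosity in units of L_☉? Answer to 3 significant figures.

d = 1/p = 1000/5.88 mas = 170.1 pc
M = m − 5 log₁₀ d + 5 = 15.75 − 5·2.2306 + 5 = 9.597
M − M_☉ = 9.597 − 4.83 = 4.767
L/L_☉ = 10^(−0.4 × 4.767) = 0.01239

L/L_☉ ≈ 0.0124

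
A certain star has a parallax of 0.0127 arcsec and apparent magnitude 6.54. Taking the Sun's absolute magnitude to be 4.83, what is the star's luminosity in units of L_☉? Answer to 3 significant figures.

d = 1/p = 1/0.0127″ = 78.74 pc
M = m − 5 log₁₀ d + 5 = 6.54 − 5·1.8962 + 5 = 2.059
M − M_☉ = 2.059 − 4.83 = -2.771
L/L_☉ = 10^(−0.4 × -2.771) = 12.83

L/L_☉ ≈ 12.8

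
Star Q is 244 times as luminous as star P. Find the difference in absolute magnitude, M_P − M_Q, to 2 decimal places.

Pogson: ΔM = −2.5 log₁₀(ratio) = −2.5 log₁₀(244) = −2.5 × 2.3874 = -5.968
Star Q is brighter so has the smaller magnitude: M_P − M_Q is positive.

M_P − M_Q ≈ 5.97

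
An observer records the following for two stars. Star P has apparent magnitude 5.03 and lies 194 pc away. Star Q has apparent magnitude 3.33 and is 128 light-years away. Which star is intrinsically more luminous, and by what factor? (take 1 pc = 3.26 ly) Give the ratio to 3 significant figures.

Star P is more luminous, by a factor of 5.10.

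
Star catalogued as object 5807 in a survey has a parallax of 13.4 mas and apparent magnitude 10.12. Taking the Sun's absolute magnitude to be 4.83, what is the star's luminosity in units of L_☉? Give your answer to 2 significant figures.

d = 1/p = 1000/13.4 mas = 74.63 pc
M = m − 5 log₁₀ d + 5 = 10.12 − 5·1.8729 + 5 = 5.756
M − M_☉ = 5.756 − 4.83 = 0.926
L/L_☉ = 10^(−0.4 × 0.926) = 0.4264

L/L_☉ ≈ 0.43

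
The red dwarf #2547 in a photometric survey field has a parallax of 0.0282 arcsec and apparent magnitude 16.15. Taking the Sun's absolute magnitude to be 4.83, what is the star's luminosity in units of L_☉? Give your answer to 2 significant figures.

L/L_☉ ≈ 3.7×10^-4

d = 1/p = 1/0.0282″ = 35.46 pc
M = m − 5 log₁₀ d + 5 = 16.15 − 5·1.5498 + 5 = 13.401
M − M_☉ = 13.401 − 4.83 = 8.571
L/L_☉ = 10^(−0.4 × 8.571) = 3.728×10^-4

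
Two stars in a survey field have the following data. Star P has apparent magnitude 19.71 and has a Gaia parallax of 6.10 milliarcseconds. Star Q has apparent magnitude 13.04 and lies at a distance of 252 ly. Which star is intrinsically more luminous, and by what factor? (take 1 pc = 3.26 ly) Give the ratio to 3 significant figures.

Star P: p = 6.10 mas = 6.10×10^-3″ → d = 1/p = 163.9 pc
Star P: M = m − 5 log₁₀ d + 5 = 19.71 − 5·2.2147 + 5 = 13.637
Star Q: d = 252 ly / 3.26 = 77.30 pc
Star Q: M = m − 5 log₁₀ d + 5 = 13.04 − 5·1.8882 + 5 = 8.599
ΔM = M_P − M_Q = 13.637 − (8.599) = 5.038; smaller M is more luminous → Star Q.
L ratio = 10^(0.4 |ΔM|) = 10^2.015 = 103.5

Star Q is more luminous, by a factor of 104.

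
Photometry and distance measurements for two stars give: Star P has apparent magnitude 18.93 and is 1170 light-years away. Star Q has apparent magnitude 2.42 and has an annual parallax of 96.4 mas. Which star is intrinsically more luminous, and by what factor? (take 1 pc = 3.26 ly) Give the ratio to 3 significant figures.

Star Q is more luminous, by a factor of 3360.

Star P: d = 1170 ly / 3.26 = 358.9 pc
Star P: M = m − 5 log₁₀ d + 5 = 18.93 − 5·2.5550 + 5 = 11.155
Star Q: p = 96.4 mas = 0.0964″ → d = 1/p = 10.37 pc
Star Q: M = m − 5 log₁₀ d + 5 = 2.42 − 5·1.0159 + 5 = 2.340
ΔM = M_P − M_Q = 11.155 − (2.340) = 8.815; smaller M is more luminous → Star Q.
L ratio = 10^(0.4 |ΔM|) = 10^3.526 = 3357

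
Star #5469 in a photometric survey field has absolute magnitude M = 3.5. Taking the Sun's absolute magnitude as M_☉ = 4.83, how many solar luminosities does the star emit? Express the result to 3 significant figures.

M − M_☉ = 3.5 − 4.83 = -1.330
L/L_☉ = 10^(−0.4 (M − M_☉)) = 10^0.532 = 3.404

L/L_☉ ≈ 3.40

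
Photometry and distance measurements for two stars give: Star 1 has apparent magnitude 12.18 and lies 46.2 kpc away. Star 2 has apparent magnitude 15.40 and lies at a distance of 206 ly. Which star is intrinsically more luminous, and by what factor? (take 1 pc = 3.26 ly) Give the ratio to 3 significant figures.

Star 1: d = 46.2 kpc = 46200 pc
Star 1: M = m − 5 log₁₀ d + 5 = 12.18 − 5·4.6646 + 5 = -6.143
Star 2: d = 206 ly / 3.26 = 63.19 pc
Star 2: M = m − 5 log₁₀ d + 5 = 15.40 − 5·1.8006 + 5 = 11.397
ΔM = M_1 − M_2 = -6.143 − (11.397) = -17.540; smaller M is more luminous → Star 1.
L ratio = 10^(0.4 |ΔM|) = 10^7.016 = 1.037×10^7

Star 1 is more luminous, by a factor of 1.04×10^7.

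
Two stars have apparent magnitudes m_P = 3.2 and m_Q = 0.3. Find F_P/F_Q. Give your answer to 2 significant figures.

F_P/F_Q ≈ 0.069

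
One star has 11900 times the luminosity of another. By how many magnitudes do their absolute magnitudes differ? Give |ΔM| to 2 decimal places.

Pogson: ΔM = −2.5 log₁₀(ratio) = −2.5 log₁₀(11900) = −2.5 × 4.0755 = -10.189

|ΔM| ≈ 10.19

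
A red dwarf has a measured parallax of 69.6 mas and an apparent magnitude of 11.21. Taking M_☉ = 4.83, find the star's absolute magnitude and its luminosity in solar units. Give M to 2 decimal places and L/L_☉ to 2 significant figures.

M ≈ 10.42; L/L_☉ ≈ 5.8×10^-3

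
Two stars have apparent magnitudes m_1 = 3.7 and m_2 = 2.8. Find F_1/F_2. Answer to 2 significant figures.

Δm = 3.7 − (2.8) = 0.9
Flux ratio = 10^(−0.4 Δm) = 10^(−0.4 × 0.9) = 10^-0.360 = 0.4365

F_1/F_2 ≈ 0.44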